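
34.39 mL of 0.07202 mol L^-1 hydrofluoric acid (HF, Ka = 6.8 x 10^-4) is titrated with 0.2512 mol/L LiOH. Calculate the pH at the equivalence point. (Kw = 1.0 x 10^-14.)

n(HF) = 0.07202 x 0.03439 = 0.002477 mol; V(LiOH) at equivalence = 0.002477/0.2512 = 0.009860 L.
At equivalence all the acid is converted to F-; total volume = 0.03439 + 0.009860 = 0.04425 L, so [F-] = 0.002477/0.04425 = 0.05597 M.
Kb = Kw/Ka = 1.0e-14 / 6.8 x 10^-4 = 1.47e-11.
[OH^-] = sqrt(Kb x [F-]) = sqrt(1.47e-11 x 0.05597) = 9.07e-7 M.
pOH = 6.04, so pH = 14.00 - 6.04 = 7.96.

7.96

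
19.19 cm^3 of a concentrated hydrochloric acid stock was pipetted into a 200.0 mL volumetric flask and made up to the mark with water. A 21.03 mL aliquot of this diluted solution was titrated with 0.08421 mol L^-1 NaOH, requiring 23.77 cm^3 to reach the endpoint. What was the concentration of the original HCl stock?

0.992 M

n(NaOH) = 0.08421 x 0.02377 = 0.002002 mol.
n(HCl) in the aliquot = 0.002002 mol.
[diluted HCl] = 0.002002 / 0.02103 = 0.09518 M.
Dilution factor = 200.0/19.19 = 10.42, so [stock] = 0.09518 x 10.42 = 0.992 M.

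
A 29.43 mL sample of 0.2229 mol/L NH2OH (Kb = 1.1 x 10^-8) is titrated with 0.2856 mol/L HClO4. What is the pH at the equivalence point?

n(NH2OH) = 0.2229 x 0.02943 = 0.006560 mol; V(HClO4) at equivalence = 0.006560/0.2856 = 0.02297 L.
At equivalence the base is fully converted to NH3OH+; total volume = 0.05240 L, so [NH3OH+] = 0.006560/0.05240 = 0.1252 M.
Ka(NH3OH+) = Kw/Kb = 1.0e-14 / 1.1 x 10^-8 = 9.09e-7.
[H^+] = sqrt(Ka x [NH3OH+]) = sqrt(9.09e-7 x 0.1252) = 0.000337 M.
pH = -log(0.000337) = 3.47.

3.47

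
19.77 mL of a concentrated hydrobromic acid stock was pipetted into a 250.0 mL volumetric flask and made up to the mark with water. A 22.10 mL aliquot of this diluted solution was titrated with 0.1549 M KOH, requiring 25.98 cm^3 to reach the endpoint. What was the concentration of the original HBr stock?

n(KOH) = 0.1549 x 0.02598 = 0.004024 mol.
n(HBr) in the aliquot = 0.004024 mol.
[diluted HBr] = 0.004024 / 0.02210 = 0.1821 M.
Dilution factor = 250.0/19.77 = 12.65, so [stock] = 0.1821 x 12.65 = 2.30 M.

2.30 M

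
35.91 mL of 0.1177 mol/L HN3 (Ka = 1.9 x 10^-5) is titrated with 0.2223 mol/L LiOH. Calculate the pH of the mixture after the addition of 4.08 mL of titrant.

4.16

Initial n(HN3) = 0.1177 x 0.03591 = 0.004227 mol.
n(LiOH) added = 0.2223 x 0.004080 = 0.0009070 mol, converting that many moles of HN3 to N3-.
Remaining n(HN3) = 0.003320 mol; n(N3-) = 0.0009070 mol.
By Henderson-Hasselbalch, pH = pKa + log([A^-]/[HA]) = 4.72 + log(0.0009070/0.003320) = 4.72 + (-0.56) = 4.16.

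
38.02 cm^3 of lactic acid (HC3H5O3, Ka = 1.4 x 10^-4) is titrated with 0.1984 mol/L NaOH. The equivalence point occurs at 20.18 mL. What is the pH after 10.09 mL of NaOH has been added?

10.09 mL is exactly half the equivalence volume (20.18/2), i.e. the half-equivalence point.
There, n(HA) = n(A^-), so pH = pKa = -log(1.4 x 10^-4) = 3.85.

3.85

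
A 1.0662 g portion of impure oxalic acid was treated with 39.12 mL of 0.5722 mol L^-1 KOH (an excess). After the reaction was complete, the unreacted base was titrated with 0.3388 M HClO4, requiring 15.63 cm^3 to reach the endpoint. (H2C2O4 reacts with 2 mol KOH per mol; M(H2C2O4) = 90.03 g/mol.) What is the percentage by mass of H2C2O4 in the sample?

72.1%

Total n(KOH) added = 0.5722 x 0.03912 = 0.02238 mol.
n(HClO4) used = 0.3388 x 0.01563 = 0.005295 mol, which equals the excess n(KOH).
So n(KOH) consumed by the sample = 0.02238 - 0.005295 = 0.01709 mol.
n(H2C2O4) = 0.01709 / 2 = 0.008545 mol.
mass H2C2O4 = 0.008545 x 90.03 = 0.7693 g, so %H2C2O4 = 0.7693/1.0662 x 100 = 72.1%.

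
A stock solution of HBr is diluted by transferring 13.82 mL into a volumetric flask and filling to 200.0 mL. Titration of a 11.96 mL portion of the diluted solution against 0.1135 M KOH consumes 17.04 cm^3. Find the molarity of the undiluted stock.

n(KOH) = 0.1135 x 0.01704 = 0.001934 mol.
n(HBr) in the aliquot = 0.001934 mol.
[diluted HBr] = 0.001934 / 0.01196 = 0.1617 M.
Dilution factor = 200.0/13.82 = 14.47, so [stock] = 0.1617 x 14.47 = 2.34 M.

2.34 M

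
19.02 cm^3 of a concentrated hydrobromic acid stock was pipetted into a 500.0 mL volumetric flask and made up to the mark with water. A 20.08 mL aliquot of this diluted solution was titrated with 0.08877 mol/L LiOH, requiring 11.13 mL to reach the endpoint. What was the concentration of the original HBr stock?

n(LiOH) = 0.08877 x 0.01113 = 0.0009880 mol.
n(HBr) in the aliquot = 0.0009880 mol.
[diluted HBr] = 0.0009880 / 0.02008 = 0.04920 M.
Dilution factor = 500.0/19.02 = 26.29, so [stock] = 0.04920 x 26.29 = 1.29 M.

1.29 M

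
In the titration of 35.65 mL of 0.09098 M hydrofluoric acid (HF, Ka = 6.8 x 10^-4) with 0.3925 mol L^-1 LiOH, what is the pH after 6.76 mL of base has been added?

Initial n(HF) = 0.09098 x 0.03565 = 0.003243 mol.
n(LiOH) added = 0.3925 x 0.006760 = 0.002653 mol, converting that many moles of HF to F-.
Remaining n(HF) = 0.0005901 mol; n(F-) = 0.002653 mol.
By Henderson-Hasselbalch, pH = pKa + log([A^-]/[HA]) = 3.17 + log(0.002653/0.0005901) = 3.17 + (+0.65) = 3.82.

3.82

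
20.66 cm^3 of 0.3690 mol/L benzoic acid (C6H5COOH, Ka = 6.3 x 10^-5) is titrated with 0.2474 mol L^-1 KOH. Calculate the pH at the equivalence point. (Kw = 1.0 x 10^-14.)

n(C6H5COOH) = 0.3690 x 0.02066 = 0.007624 mol; V(KOH) at equivalence = 0.007624/0.2474 = 0.03081 L.
At equivalence all the acid is converted to C6H5COO-; total volume = 0.02066 + 0.03081 = 0.05147 L, so [C6H5COO-] = 0.007624/0.05147 = 0.1481 M.
Kb = Kw/Ka = 1.0e-14 / 6.3 x 10^-5 = 1.59e-10.
[OH^-] = sqrt(Kb x [C6H5COO-]) = sqrt(1.59e-10 x 0.1481) = 4.85e-6 M.
pOH = 5.31, so pH = 14.00 - 5.31 = 8.69.

8.69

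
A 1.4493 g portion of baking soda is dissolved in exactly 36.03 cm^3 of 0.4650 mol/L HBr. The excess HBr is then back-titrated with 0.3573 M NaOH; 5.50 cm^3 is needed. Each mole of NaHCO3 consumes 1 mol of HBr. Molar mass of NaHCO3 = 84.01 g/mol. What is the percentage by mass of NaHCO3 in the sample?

Total n(HBr) added = 0.4650 x 0.03603 = 0.01675 mol.
n(NaOH) used = 0.3573 x 0.005500 = 0.001965 mol, which equals the excess n(HBr).
So n(HBr) consumed by the sample = 0.01675 - 0.001965 = 0.01479 mol.
n(NaHCO3) = 0.01479 / 1 = 0.01479 mol.
mass NaHCO3 = 0.01479 x 84.01 = 1.242 g, so %NaHCO3 = 1.242/1.4493 x 100 = 85.7%.

85.7%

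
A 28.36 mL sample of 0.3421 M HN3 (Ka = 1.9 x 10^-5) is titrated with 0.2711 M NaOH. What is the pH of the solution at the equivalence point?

n(HN3) = 0.3421 x 0.02836 = 0.009702 mol; V(NaOH) at equivalence = 0.009702/0.2711 = 0.03579 L.
At equivalence all the acid is converted to N3-; total volume = 0.02836 + 0.03579 = 0.06415 L, so [N3-] = 0.009702/0.06415 = 0.1512 M.
Kb = Kw/Ka = 1.0e-14 / 1.9 x 10^-5 = 5.26e-10.
[OH^-] = sqrt(Kb x [N3-]) = sqrt(5.26e-10 x 0.1512) = 8.92e-6 M.
pOH = 5.05, so pH = 14.00 - 5.05 = 8.95.

8.95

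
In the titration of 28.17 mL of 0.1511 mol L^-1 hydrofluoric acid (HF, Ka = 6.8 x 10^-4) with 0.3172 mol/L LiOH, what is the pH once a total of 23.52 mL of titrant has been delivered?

n(acid) = 0.1511 x 0.02817 = 0.004256 mol; n(LiOH) added = 0.3172 x 0.02352 = 0.007461 mol.
Base is in excess by 0.007461 - 0.004256 = 0.003204 mol in a total volume of 0.05169 L.
[OH^-] = 0.003204/0.05169 = 0.06199 M, so pOH = 1.21 and pH = 14.00 - 1.21 = 12.79.

12.79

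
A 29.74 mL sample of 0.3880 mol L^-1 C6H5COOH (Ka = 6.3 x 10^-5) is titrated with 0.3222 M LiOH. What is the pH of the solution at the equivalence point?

n(C6H5COOH) = 0.3880 x 0.02974 = 0.01154 mol; V(LiOH) at equivalence = 0.01154/0.3222 = 0.03581 L.
At equivalence all the acid is converted to C6H5COO-; total volume = 0.02974 + 0.03581 = 0.06555 L, so [C6H5COO-] = 0.01154/0.06555 = 0.1760 M.
Kb = Kw/Ka = 1.0e-14 / 6.3 x 10^-5 = 1.59e-10.
[OH^-] = sqrt(Kb x [C6H5COO-]) = sqrt(1.59e-10 x 0.1760) = 5.29e-6 M.
pOH = 5.28, so pH = 14.00 - 5.28 = 8.72.

8.72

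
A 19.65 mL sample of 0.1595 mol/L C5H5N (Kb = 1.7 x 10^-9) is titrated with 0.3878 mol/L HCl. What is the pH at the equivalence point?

3.09

n(C5H5N) = 0.1595 x 0.01965 = 0.003134 mol; V(HCl) at equivalence = 0.003134/0.3878 = 0.008082 L.
At equivalence the base is fully converted to C5H5NH+; total volume = 0.02773 L, so [C5H5NH+] = 0.003134/0.02773 = 0.1130 M.
Ka(C5H5NH+) = Kw/Kb = 1.0e-14 / 1.7 x 10^-9 = 5.88e-6.
[H^+] = sqrt(Ka x [C5H5NH+]) = sqrt(5.88e-6 x 0.1130) = 0.000815 M.
pH = -log(0.000815) = 3.09.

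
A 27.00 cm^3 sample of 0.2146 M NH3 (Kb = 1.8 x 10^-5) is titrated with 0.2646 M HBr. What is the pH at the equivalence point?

5.09

n(NH3) = 0.2146 x 0.02700 = 0.005794 mol; V(HBr) at equivalence = 0.005794/0.2646 = 0.02190 L.
At equivalence the base is fully converted to NH4+; total volume = 0.04890 L, so [NH4+] = 0.005794/0.04890 = 0.1185 M.
Ka(NH4+) = Kw/Kb = 1.0e-14 / 1.8 x 10^-5 = 5.56e-10.
[H^+] = sqrt(Ka x [NH4+]) = sqrt(5.56e-10 x 0.1185) = 8.11e-6 M.
pH = -log(8.11e-6) = 5.09.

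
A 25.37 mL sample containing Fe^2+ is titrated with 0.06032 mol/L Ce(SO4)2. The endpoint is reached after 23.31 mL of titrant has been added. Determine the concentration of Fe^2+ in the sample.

n(Ce(SO4)2) = 0.06032 x 0.02331 = 0.001406 mol.
From the balanced equation, 1 mol Ce(SO4)2 reacts with 1 mol Fe^2+, so n(Fe^2+) = 0.001406 x 1/1 = 0.001406 mol.
[Fe^2+] = 0.001406 / 0.02537 L = 0.0554 M.

0.0554 M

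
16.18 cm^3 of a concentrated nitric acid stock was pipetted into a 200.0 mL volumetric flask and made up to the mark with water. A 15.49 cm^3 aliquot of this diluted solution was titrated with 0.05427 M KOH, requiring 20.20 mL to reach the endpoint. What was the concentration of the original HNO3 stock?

n(KOH) = 0.05427 x 0.02020 = 0.001096 mol.
n(HNO3) in the aliquot = 0.001096 mol.
[diluted HNO3] = 0.001096 / 0.01549 = 0.07077 M.
Dilution factor = 200.0/16.18 = 12.36, so [stock] = 0.07077 x 12.36 = 0.875 M.

0.875 M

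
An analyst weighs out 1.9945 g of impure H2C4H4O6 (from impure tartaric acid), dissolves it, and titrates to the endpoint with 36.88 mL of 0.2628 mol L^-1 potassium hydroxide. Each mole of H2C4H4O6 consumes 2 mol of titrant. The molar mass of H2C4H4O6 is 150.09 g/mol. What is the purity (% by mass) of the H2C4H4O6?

n(KOH) = 0.2628 x 0.03688 = 0.009692 mol.
n(H2C4H4O6) = 0.009692 / 2 = 0.004846 mol.
mass of H2C4H4O6 = 0.004846 x 150.09 = 0.7273 g.
% purity = 0.7273 / 1.9945 x 100 = 36.5%.

36.5%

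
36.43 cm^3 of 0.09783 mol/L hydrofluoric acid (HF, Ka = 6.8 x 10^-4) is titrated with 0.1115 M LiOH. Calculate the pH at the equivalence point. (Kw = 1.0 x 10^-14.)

7.94

n(HF) = 0.09783 x 0.03643 = 0.003564 mol; V(LiOH) at equivalence = 0.003564/0.1115 = 0.03196 L.
At equivalence all the acid is converted to F-; total volume = 0.03643 + 0.03196 = 0.06839 L, so [F-] = 0.003564/0.06839 = 0.05211 M.
Kb = Kw/Ka = 1.0e-14 / 6.8 x 10^-4 = 1.47e-11.
[OH^-] = sqrt(Kb x [F-]) = sqrt(1.47e-11 x 0.05211) = 8.75e-7 M.
pOH = 6.06, so pH = 14.00 - 6.06 = 7.94.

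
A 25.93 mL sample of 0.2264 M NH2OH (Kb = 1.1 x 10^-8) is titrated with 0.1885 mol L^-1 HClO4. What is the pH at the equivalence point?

3.51

n(NH2OH) = 0.2264 x 0.02593 = 0.005871 mol; V(HClO4) at equivalence = 0.005871/0.1885 = 0.03114 L.
At equivalence the base is fully converted to NH3OH+; total volume = 0.05707 L, so [NH3OH+] = 0.005871/0.05707 = 0.1029 M.
Ka(NH3OH+) = Kw/Kb = 1.0e-14 / 1.1 x 10^-8 = 9.09e-7.
[H^+] = sqrt(Ka x [NH3OH+]) = sqrt(9.09e-7 x 0.1029) = 0.000306 M.
pH = -log(0.000306) = 3.51.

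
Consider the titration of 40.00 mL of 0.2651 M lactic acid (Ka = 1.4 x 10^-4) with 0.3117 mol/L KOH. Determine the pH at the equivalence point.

8.50

n(HC3H5O3) = 0.2651 x 0.04000 = 0.01060 mol; V(KOH) at equivalence = 0.01060/0.3117 = 0.03402 L.
At equivalence all the acid is converted to C3H5O3-; total volume = 0.04000 + 0.03402 = 0.07402 L, so [C3H5O3-] = 0.01060/0.07402 = 0.1433 M.
Kb = Kw/Ka = 1.0e-14 / 1.4 x 10^-4 = 7.14e-11.
[OH^-] = sqrt(Kb x [C3H5O3-]) = sqrt(7.14e-11 x 0.1433) = 3.20e-6 M.
pOH = 5.50, so pH = 14.00 - 5.50 = 8.50.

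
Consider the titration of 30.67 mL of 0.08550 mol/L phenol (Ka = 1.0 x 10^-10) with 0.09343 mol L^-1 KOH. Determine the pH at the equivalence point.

n(C6H5OH) = 0.08550 x 0.03067 = 0.002622 mol; V(KOH) at equivalence = 0.002622/0.09343 = 0.02807 L.
At equivalence all the acid is converted to C6H5O-; total volume = 0.03067 + 0.02807 = 0.05874 L, so [C6H5O-] = 0.002622/0.05874 = 0.04464 M.
Kb = Kw/Ka = 1.0e-14 / 1.0 x 10^-10 = 0.000100.
[OH^-] = sqrt(Kb x [C6H5O-]) = sqrt(0.000100 x 0.04464) = 0.00211 M.
pOH = 2.68, so pH = 14.00 - 2.68 = 11.32.

11.32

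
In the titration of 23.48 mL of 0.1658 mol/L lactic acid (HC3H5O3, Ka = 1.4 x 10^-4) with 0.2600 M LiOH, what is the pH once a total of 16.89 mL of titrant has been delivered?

n(acid) = 0.1658 x 0.02348 = 0.003893 mol; n(LiOH) added = 0.2600 x 0.01689 = 0.004391 mol.
Base is in excess by 0.004391 - 0.003893 = 0.0004984 mol in a total volume of 0.04037 L.
[OH^-] = 0.0004984/0.04037 = 0.01235 M, so pOH = 1.91 and pH = 14.00 - 1.91 = 12.09.

12.09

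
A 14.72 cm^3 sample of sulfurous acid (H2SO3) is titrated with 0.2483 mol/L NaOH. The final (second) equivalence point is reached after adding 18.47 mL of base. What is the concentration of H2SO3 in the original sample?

n(NaOH) = 0.2483 x 0.01847 = 0.004586 mol.
At the final (second) equivalence point, 2 mol OH^- react per mol H2SO3, so n(H2SO3) = 0.004586 / 2 = 0.002293 mol.
[H2SO3] = 0.002293 / 0.01472 L = 0.156 M.

0.156 M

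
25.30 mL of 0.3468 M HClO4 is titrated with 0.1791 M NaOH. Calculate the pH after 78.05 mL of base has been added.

12.70

n(acid) = 0.3468 x 0.02530 = 0.008774 mol; n(NaOH) added = 0.1791 x 0.07805 = 0.01398 mol.
Base is in excess by 0.01398 - 0.008774 = 0.005205 mol in a total volume of 0.1033 L.
[OH^-] = 0.005205/0.1033 = 0.05036 M, so pOH = 1.30 and pH = 14.00 - 1.30 = 12.70.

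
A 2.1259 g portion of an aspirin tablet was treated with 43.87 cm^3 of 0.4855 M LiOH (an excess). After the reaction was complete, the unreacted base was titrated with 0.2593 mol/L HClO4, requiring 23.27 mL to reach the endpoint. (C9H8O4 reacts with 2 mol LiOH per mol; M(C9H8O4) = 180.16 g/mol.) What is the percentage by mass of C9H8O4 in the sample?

Total n(LiOH) added = 0.4855 x 0.04387 = 0.02130 mol.
n(HClO4) used = 0.2593 x 0.02327 = 0.006034 mol, which equals the excess n(LiOH).
So n(LiOH) consumed by the sample = 0.02130 - 0.006034 = 0.01526 mol.
n(C9H8O4) = 0.01526 / 2 = 0.007632 mol.
mass C9H8O4 = 0.007632 x 180.16 = 1.375 g, so %C9H8O4 = 1.375/2.1259 x 100 = 64.7%.

64.7%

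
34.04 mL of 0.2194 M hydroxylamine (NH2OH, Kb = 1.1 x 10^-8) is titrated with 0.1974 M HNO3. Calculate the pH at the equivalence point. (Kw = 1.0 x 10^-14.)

n(NH2OH) = 0.2194 x 0.03404 = 0.007468 mol; V(HNO3) at equivalence = 0.007468/0.1974 = 0.03783 L.
At equivalence the base is fully converted to NH3OH+; total volume = 0.07187 L, so [NH3OH+] = 0.007468/0.07187 = 0.1039 M.
Ka(NH3OH+) = Kw/Kb = 1.0e-14 / 1.1 x 10^-8 = 9.09e-7.
[H^+] = sqrt(Ka x [NH3OH+]) = sqrt(9.09e-7 x 0.1039) = 0.000307 M.
pH = -log(0.000307) = 3.51.

3.51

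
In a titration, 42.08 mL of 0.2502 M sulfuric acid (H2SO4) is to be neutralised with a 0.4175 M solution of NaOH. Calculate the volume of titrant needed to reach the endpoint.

n(H2SO4) = 0.2502 mol/L x 0.04208 L = 0.01053 mol.
The neutralisation is 1 H2SO4 : 2 NaOH, so n(NaOH) = 0.01053 x 2/1 = 0.02106 mol.
V(NaOH) = 0.02106 / 0.4175 = 0.05044 L = 50.4 mL.

50.4 mL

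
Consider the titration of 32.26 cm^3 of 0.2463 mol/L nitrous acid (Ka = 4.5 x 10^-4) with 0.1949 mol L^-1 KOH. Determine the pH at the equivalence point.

8.19

n(HNO2) = 0.2463 x 0.03226 = 0.007946 mol; V(KOH) at equivalence = 0.007946/0.1949 = 0.04077 L.
At equivalence all the acid is converted to NO2-; total volume = 0.03226 + 0.04077 = 0.07303 L, so [NO2-] = 0.007946/0.07303 = 0.1088 M.
Kb = Kw/Ka = 1.0e-14 / 4.5 x 10^-4 = 2.22e-11.
[OH^-] = sqrt(Kb x [NO2-]) = sqrt(2.22e-11 x 0.1088) = 1.55e-6 M.
pOH = 5.81, so pH = 14.00 - 5.81 = 8.19.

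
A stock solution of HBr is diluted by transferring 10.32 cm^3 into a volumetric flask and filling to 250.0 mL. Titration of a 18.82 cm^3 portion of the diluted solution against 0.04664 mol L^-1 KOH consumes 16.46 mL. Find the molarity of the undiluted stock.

n(KOH) = 0.04664 x 0.01646 = 0.0007677 mol.
n(HBr) in the aliquot = 0.0007677 mol.
[diluted HBr] = 0.0007677 / 0.01882 = 0.04079 M.
Dilution factor = 250.0/10.32 = 24.22, so [stock] = 0.04079 x 24.22 = 0.988 M.

0.988 M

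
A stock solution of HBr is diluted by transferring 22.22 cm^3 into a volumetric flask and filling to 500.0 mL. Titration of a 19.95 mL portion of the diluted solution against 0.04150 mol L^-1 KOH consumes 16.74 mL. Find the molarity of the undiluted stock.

0.784 M

n(KOH) = 0.04150 x 0.01674 = 0.0006947 mol.
n(HBr) in the aliquot = 0.0006947 mol.
[diluted HBr] = 0.0006947 / 0.01995 = 0.03482 M.
Dilution factor = 500.0/22.22 = 22.50, so [stock] = 0.03482 x 22.50 = 0.784 M.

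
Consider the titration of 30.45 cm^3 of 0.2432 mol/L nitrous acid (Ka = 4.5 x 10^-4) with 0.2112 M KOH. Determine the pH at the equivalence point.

8.20

n(HNO2) = 0.2432 x 0.03045 = 0.007405 mol; V(KOH) at equivalence = 0.007405/0.2112 = 0.03506 L.
At equivalence all the acid is converted to NO2-; total volume = 0.03045 + 0.03506 = 0.06551 L, so [NO2-] = 0.007405/0.06551 = 0.1130 M.
Kb = Kw/Ka = 1.0e-14 / 4.5 x 10^-4 = 2.22e-11.
[OH^-] = sqrt(Kb x [NO2-]) = sqrt(2.22e-11 x 0.1130) = 1.58e-6 M.
pOH = 5.80, so pH = 14.00 - 5.80 = 8.20.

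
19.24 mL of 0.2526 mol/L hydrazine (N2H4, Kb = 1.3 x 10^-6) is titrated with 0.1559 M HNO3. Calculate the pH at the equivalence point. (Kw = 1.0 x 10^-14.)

4.56

n(N2H4) = 0.2526 x 0.01924 = 0.004860 mol; V(HNO3) at equivalence = 0.004860/0.1559 = 0.03117 L.
At equivalence the base is fully converted to N2H5+; total volume = 0.05041 L, so [N2H5+] = 0.004860/0.05041 = 0.09640 M.
Ka(N2H5+) = Kw/Kb = 1.0e-14 / 1.3 x 10^-6 = 7.69e-9.
[H^+] = sqrt(Ka x [N2H5+]) = sqrt(7.69e-9 x 0.09640) = 2.72e-5 M.
pH = -log(2.72e-5) = 4.56.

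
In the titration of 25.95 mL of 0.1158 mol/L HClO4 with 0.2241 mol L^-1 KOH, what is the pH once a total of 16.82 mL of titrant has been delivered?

n(acid) = 0.1158 x 0.02595 = 0.003005 mol; n(KOH) added = 0.2241 x 0.01682 = 0.003769 mol.
Base is in excess by 0.003769 - 0.003005 = 0.0007644 mol in a total volume of 0.04277 L.
[OH^-] = 0.0007644/0.04277 = 0.01787 M, so pOH = 1.75 and pH = 14.00 - 1.75 = 12.25.

12.25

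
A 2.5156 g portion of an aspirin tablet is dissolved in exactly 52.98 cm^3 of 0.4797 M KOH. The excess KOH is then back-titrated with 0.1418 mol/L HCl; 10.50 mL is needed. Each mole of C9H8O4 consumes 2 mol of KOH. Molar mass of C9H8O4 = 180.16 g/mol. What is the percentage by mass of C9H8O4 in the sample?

Total n(KOH) added = 0.4797 x 0.05298 = 0.02541 mol.
n(HCl) used = 0.1418 x 0.01050 = 0.001489 mol, which equals the excess n(KOH).
So n(KOH) consumed by the sample = 0.02541 - 0.001489 = 0.02393 mol.
n(C9H8O4) = 0.02393 / 2 = 0.01196 mol.
mass C9H8O4 = 0.01196 x 180.16 = 2.155 g, so %C9H8O4 = 2.155/2.5156 x 100 = 85.7%.

85.7%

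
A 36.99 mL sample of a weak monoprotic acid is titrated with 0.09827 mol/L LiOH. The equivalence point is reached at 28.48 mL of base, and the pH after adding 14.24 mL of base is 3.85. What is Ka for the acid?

14.24 mL is half of the equivalence volume, so this is the half-equivalence point where [HA] = [A^-].
At half-equivalence pH = pKa, so pKa = 3.85.
Ka = 10^(-3.85) = 1.4 x 10^-4.

1.4 x 10^-4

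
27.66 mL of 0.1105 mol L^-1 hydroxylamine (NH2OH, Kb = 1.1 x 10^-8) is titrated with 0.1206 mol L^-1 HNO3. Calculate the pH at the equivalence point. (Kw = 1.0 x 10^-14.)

n(NH2OH) = 0.1105 x 0.02766 = 0.003056 mol; V(HNO3) at equivalence = 0.003056/0.1206 = 0.02534 L.
At equivalence the base is fully converted to NH3OH+; total volume = 0.05300 L, so [NH3OH+] = 0.003056/0.05300 = 0.05766 M.
Ka(NH3OH+) = Kw/Kb = 1.0e-14 / 1.1 x 10^-8 = 9.09e-7.
[H^+] = sqrt(Ka x [NH3OH+]) = sqrt(9.09e-7 x 0.05766) = 0.000229 M.
pH = -log(0.000229) = 3.64.

3.64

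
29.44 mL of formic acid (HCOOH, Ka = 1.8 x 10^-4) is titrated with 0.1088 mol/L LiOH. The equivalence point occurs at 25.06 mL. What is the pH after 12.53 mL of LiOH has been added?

3.74

12.53 mL is exactly half the equivalence volume (25.06/2), i.e. the half-equivalence point.
There, n(HA) = n(A^-), so pH = pKa = -log(1.8 x 10^-4) = 3.74.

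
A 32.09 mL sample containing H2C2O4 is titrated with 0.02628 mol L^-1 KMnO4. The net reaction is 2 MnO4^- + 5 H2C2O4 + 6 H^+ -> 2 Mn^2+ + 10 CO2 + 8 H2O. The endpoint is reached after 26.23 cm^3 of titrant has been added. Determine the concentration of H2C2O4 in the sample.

0.0537 M

n(KMnO4) = 0.02628 x 0.02623 = 0.0006893 mol.
From the balanced equation, 2 mol KMnO4 reacts with 5 mol H2C2O4, so n(H2C2O4) = 0.0006893 x 5/2 = 0.001723 mol.
[H2C2O4] = 0.001723 / 0.03209 L = 0.0537 M.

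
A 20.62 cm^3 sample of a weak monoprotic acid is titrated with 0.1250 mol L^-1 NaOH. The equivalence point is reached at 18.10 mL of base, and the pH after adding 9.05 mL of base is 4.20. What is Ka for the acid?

9.05 mL is half of the equivalence volume, so this is the half-equivalence point where [HA] = [A^-].
At half-equivalence pH = pKa, so pKa = 4.20.
Ka = 10^(-4.20) = 6.3 x 10^-5.

6.3 x 10^-5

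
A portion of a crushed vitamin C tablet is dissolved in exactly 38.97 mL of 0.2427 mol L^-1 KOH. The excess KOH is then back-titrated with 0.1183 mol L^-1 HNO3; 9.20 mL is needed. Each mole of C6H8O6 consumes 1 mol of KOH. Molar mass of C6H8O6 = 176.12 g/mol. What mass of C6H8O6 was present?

Total n(KOH) added = 0.2427 x 0.03897 = 0.009458 mol.
n(HNO3) used = 0.1183 x 0.009200 = 0.001088 mol, which equals the excess n(KOH).
So n(KOH) consumed by the sample = 0.009458 - 0.001088 = 0.008370 mol.
n(C6H8O6) = 0.008370 / 1 = 0.008370 mol.
mass = 0.008370 mol x 176.12 g/mol = 1.47 g.

1.47 g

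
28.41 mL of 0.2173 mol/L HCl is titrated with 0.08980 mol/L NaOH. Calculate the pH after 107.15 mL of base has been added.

12.41

n(acid) = 0.2173 x 0.02841 = 0.006173 mol; n(NaOH) added = 0.08980 x 0.1072 = 0.009622 mol.
Base is in excess by 0.009622 - 0.006173 = 0.003449 mol in a total volume of 0.1356 L.
[OH^-] = 0.003449/0.1356 = 0.02544 M, so pOH = 1.59 and pH = 14.00 - 1.59 = 12.41.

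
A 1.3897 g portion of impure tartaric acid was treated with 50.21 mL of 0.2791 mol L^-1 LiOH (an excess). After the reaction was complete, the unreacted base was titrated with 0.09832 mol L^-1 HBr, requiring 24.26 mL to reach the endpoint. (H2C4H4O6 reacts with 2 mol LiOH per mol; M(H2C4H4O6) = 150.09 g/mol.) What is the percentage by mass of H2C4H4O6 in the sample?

62.8%

Total n(LiOH) added = 0.2791 x 0.05021 = 0.01401 mol.
n(HBr) used = 0.09832 x 0.02426 = 0.002385 mol, which equals the excess n(LiOH).
So n(LiOH) consumed by the sample = 0.01401 - 0.002385 = 0.01163 mol.
n(H2C4H4O6) = 0.01163 / 2 = 0.005814 mol.
mass H2C4H4O6 = 0.005814 x 150.09 = 0.8727 g, so %H2C4H4O6 = 0.8727/1.3897 x 100 = 62.8%.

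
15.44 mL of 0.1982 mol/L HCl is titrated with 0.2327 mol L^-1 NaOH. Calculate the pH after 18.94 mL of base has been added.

n(acid) = 0.1982 x 0.01544 = 0.003060 mol; n(NaOH) added = 0.2327 x 0.01894 = 0.004407 mol.
Base is in excess by 0.004407 - 0.003060 = 0.001347 mol in a total volume of 0.03438 L.
[OH^-] = 0.001347/0.03438 = 0.03918 M, so pOH = 1.41 and pH = 14.00 - 1.41 = 12.59.

12.59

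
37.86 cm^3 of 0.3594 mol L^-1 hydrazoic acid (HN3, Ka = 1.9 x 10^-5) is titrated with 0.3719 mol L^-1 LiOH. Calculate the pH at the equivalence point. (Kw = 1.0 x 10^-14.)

8.99

n(HN3) = 0.3594 x 0.03786 = 0.01361 mol; V(LiOH) at equivalence = 0.01361/0.3719 = 0.03659 L.
At equivalence all the acid is converted to N3-; total volume = 0.03786 + 0.03659 = 0.07445 L, so [N3-] = 0.01361/0.07445 = 0.1828 M.
Kb = Kw/Ka = 1.0e-14 / 1.9 x 10^-5 = 5.26e-10.
[OH^-] = sqrt(Kb x [N3-]) = sqrt(5.26e-10 x 0.1828) = 9.81e-6 M.
pOH = 5.01, so pH = 14.00 - 5.01 = 8.99.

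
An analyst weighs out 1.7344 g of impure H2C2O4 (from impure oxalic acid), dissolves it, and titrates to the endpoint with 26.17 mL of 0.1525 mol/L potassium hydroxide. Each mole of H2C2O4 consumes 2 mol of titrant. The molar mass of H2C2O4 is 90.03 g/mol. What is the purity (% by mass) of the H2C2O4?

n(KOH) = 0.1525 x 0.02617 = 0.003991 mol.
n(H2C2O4) = 0.003991 / 2 = 0.001995 mol.
mass of H2C2O4 = 0.001995 x 90.03 = 0.1797 g.
% purity = 0.1797 / 1.7344 x 100 = 10.4%.

10.4%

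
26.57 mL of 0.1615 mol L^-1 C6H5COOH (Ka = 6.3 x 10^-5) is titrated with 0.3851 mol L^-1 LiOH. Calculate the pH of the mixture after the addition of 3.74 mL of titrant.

Initial n(C6H5COOH) = 0.1615 x 0.02657 = 0.004291 mol.
n(LiOH) added = 0.3851 x 0.003740 = 0.001440 mol, converting that many moles of C6H5COOH to C6H5COO-.
Remaining n(C6H5COOH) = 0.002851 mol; n(C6H5COO-) = 0.001440 mol.
By Henderson-Hasselbalch, pH = pKa + log([A^-]/[HA]) = 4.20 + log(0.001440/0.002851) = 4.20 + (-0.30) = 3.90.

3.90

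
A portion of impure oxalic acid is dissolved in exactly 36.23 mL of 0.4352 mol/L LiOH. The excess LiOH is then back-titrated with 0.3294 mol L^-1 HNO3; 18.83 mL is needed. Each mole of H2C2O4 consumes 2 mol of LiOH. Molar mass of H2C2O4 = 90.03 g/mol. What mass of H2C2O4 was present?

0.431 g

Total n(LiOH) added = 0.4352 x 0.03623 = 0.01577 mol.
n(HNO3) used = 0.3294 x 0.01883 = 0.006203 mol, which equals the excess n(LiOH).
So n(LiOH) consumed by the sample = 0.01577 - 0.006203 = 0.009565 mol.
n(H2C2O4) = 0.009565 / 2 = 0.004782 mol.
mass = 0.004782 mol x 90.03 g/mol = 0.431 g.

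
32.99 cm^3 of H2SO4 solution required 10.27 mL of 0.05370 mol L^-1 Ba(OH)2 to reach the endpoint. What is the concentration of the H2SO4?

0.0167 M

n(Ba(OH)2) delivered = 0.05370 x 0.01027 = 0.0005515 mol.
For a 1:1 reaction, n(H2SO4) = 0.0005515 mol.
[H2SO4] = 0.0005515 mol / 0.03299 L = 0.0167 M.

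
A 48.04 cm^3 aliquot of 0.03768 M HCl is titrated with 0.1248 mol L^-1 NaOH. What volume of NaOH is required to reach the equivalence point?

n(HCl) = 0.03768 mol/L x 0.04804 L = 0.001810 mol.
At equivalence n(NaOH) = n(HCl) = 0.001810 mol.
V(NaOH) = 0.001810 / 0.1248 = 0.01450 L = 14.5 mL.

14.5 mL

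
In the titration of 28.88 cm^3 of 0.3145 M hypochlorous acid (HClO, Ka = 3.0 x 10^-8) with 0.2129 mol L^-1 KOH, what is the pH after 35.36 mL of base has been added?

Initial n(HClO) = 0.3145 x 0.02888 = 0.009083 mol.
n(KOH) added = 0.2129 x 0.03536 = 0.007528 mol, converting that many moles of HClO to ClO-.
Remaining n(HClO) = 0.001555 mol; n(ClO-) = 0.007528 mol.
By Henderson-Hasselbalch, pH = pKa + log([A^-]/[HA]) = 7.52 + log(0.007528/0.001555) = 7.52 + (+0.69) = 8.21.

8.21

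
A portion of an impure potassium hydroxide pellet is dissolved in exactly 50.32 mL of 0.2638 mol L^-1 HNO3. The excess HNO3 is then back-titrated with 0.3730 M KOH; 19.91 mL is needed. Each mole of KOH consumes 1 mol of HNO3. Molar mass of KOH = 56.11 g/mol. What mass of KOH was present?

Total n(HNO3) added = 0.2638 x 0.05032 = 0.01327 mol.
n(KOH) used = 0.3730 x 0.01991 = 0.007426 mol, which equals the excess n(HNO3).
So n(HNO3) consumed by the sample = 0.01327 - 0.007426 = 0.005848 mol.
n(KOH) = 0.005848 / 1 = 0.005848 mol.
mass = 0.005848 mol x 56.11 g/mol = 0.328 g.

0.328 g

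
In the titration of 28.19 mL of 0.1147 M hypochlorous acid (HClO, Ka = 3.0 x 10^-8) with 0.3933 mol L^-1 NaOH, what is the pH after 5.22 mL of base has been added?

Initial n(HClO) = 0.1147 x 0.02819 = 0.003233 mol.
n(NaOH) added = 0.3933 x 0.005220 = 0.002053 mol, converting that many moles of HClO to ClO-.
Remaining n(HClO) = 0.001180 mol; n(ClO-) = 0.002053 mol.
By Henderson-Hasselbalch, pH = pKa + log([A^-]/[HA]) = 7.52 + log(0.002053/0.001180) = 7.52 + (+0.24) = 7.76.

7.76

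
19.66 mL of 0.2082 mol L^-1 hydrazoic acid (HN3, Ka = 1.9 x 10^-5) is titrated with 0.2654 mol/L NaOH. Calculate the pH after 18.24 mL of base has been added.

12.30

n(acid) = 0.2082 x 0.01966 = 0.004093 mol; n(NaOH) added = 0.2654 x 0.01824 = 0.004841 mol.
Base is in excess by 0.004841 - 0.004093 = 0.0007477 mol in a total volume of 0.03790 L.
[OH^-] = 0.0007477/0.03790 = 0.01973 M, so pOH = 1.70 and pH = 14.00 - 1.70 = 12.30.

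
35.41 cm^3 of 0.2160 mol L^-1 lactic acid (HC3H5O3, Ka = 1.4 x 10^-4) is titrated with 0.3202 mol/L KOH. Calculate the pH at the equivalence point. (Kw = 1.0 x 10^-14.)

n(HC3H5O3) = 0.2160 x 0.03541 = 0.007649 mol; V(KOH) at equivalence = 0.007649/0.3202 = 0.02389 L.
At equivalence all the acid is converted to C3H5O3-; total volume = 0.03541 + 0.02389 = 0.05930 L, so [C3H5O3-] = 0.007649/0.05930 = 0.1290 M.
Kb = Kw/Ka = 1.0e-14 / 1.4 x 10^-4 = 7.14e-11.
[OH^-] = sqrt(Kb x [C3H5O3-]) = sqrt(7.14e-11 x 0.1290) = 3.04e-6 M.
pOH = 5.52, so pH = 14.00 - 5.52 = 8.48.

8.48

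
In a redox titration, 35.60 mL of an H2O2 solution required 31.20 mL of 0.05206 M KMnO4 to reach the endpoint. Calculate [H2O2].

0.114 M

n(KMnO4) = 0.05206 x 0.03120 = 0.001624 mol.
From the balanced equation, 2 mol KMnO4 reacts with 5 mol H2O2, so n(H2O2) = 0.001624 x 5/2 = 0.004061 mol.
[H2O2] = 0.004061 / 0.03560 L = 0.114 M.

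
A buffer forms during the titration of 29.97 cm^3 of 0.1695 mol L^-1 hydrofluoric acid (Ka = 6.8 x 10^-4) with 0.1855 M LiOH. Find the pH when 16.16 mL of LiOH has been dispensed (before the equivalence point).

3.33

Initial n(HF) = 0.1695 x 0.02997 = 0.005080 mol.
n(LiOH) added = 0.1855 x 0.01616 = 0.002998 mol, converting that many moles of HF to F-.
Remaining n(HF) = 0.002082 mol; n(F-) = 0.002998 mol.
By Henderson-Hasselbalch, pH = pKa + log([A^-]/[HA]) = 3.17 + log(0.002998/0.002082) = 3.17 + (+0.16) = 3.33.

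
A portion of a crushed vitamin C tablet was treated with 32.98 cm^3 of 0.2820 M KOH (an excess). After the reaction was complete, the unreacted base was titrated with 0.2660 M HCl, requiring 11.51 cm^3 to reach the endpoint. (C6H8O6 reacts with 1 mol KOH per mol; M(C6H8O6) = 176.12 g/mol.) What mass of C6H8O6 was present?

1.10 g

Total n(KOH) added = 0.2820 x 0.03298 = 0.009300 mol.
n(HCl) used = 0.2660 x 0.01151 = 0.003062 mol, which equals the excess n(KOH).
So n(KOH) consumed by the sample = 0.009300 - 0.003062 = 0.006239 mol.
n(C6H8O6) = 0.006239 / 1 = 0.006239 mol.
mass = 0.006239 mol x 176.12 g/mol = 1.10 g.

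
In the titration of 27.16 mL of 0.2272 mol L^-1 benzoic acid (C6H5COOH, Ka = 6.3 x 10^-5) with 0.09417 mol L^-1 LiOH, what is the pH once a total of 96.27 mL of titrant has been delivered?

n(acid) = 0.2272 x 0.02716 = 0.006171 mol; n(LiOH) added = 0.09417 x 0.09627 = 0.009066 mol.
Base is in excess by 0.009066 - 0.006171 = 0.002895 mol in a total volume of 0.1234 L.
[OH^-] = 0.002895/0.1234 = 0.02345 M, so pOH = 1.63 and pH = 14.00 - 1.63 = 12.37.

12.37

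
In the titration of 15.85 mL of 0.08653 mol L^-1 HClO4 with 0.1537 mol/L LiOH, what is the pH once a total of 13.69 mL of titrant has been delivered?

n(acid) = 0.08653 x 0.01585 = 0.001372 mol; n(LiOH) added = 0.1537 x 0.01369 = 0.002104 mol.
Base is in excess by 0.002104 - 0.001372 = 0.0007327 mol in a total volume of 0.02954 L.
[OH^-] = 0.0007327/0.02954 = 0.02480 M, so pOH = 1.61 and pH = 14.00 - 1.61 = 12.39.

12.39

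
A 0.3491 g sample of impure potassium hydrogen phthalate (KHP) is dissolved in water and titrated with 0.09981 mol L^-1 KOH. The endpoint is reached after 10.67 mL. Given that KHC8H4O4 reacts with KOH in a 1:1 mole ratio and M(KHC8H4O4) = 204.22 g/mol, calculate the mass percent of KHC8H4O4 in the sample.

n(KOH) = 0.09981 x 0.01067 = 0.001065 mol.
n(KHC8H4O4) = 0.001065 / 1 = 0.001065 mol.
mass of KHC8H4O4 = 0.001065 x 204.22 = 0.2175 g.
% purity = 0.2175 / 0.3491 x 100 = 62.3%.

62.3%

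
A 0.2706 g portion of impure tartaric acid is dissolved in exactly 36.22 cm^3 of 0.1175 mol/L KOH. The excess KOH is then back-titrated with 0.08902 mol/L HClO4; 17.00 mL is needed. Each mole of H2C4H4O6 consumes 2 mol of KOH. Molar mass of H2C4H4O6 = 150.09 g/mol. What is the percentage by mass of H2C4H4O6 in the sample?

Total n(KOH) added = 0.1175 x 0.03622 = 0.004256 mol.
n(HClO4) used = 0.08902 x 0.01700 = 0.001513 mol, which equals the excess n(KOH).
So n(KOH) consumed by the sample = 0.004256 - 0.001513 = 0.002743 mol.
n(H2C4H4O6) = 0.002743 / 2 = 0.001371 mol.
mass H2C4H4O6 = 0.001371 x 150.09 = 0.2058 g, so %H2C4H4O6 = 0.2058/0.2706 x 100 = 76.1%.

76.1%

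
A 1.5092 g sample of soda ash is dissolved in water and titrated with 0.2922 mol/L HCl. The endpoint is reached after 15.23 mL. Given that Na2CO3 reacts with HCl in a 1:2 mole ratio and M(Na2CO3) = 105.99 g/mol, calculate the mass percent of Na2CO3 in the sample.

n(HCl) = 0.2922 x 0.01523 = 0.004450 mol.
n(Na2CO3) = 0.004450 / 2 = 0.002225 mol.
mass of Na2CO3 = 0.002225 x 105.99 = 0.2358 g.
% purity = 0.2358 / 1.5092 x 100 = 15.6%.

15.6%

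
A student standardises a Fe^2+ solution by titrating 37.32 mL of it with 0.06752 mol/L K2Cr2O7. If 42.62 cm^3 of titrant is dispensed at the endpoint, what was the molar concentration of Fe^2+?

0.463 M

n(K2Cr2O7) = 0.06752 x 0.04262 = 0.002878 mol.
From the balanced equation, 1 mol K2Cr2O7 reacts with 6 mol Fe^2+, so n(Fe^2+) = 0.002878 x 6/1 = 0.01727 mol.
[Fe^2+] = 0.01727 / 0.03732 L = 0.463 M.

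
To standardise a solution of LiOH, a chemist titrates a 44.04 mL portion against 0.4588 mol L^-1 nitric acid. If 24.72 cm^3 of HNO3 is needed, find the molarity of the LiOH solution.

0.258 M

n(HNO3) delivered = 0.4588 x 0.02472 = 0.01134 mol.
For a 1:1 reaction, n(LiOH) = 0.01134 mol.
[LiOH] = 0.01134 mol / 0.04404 L = 0.258 M.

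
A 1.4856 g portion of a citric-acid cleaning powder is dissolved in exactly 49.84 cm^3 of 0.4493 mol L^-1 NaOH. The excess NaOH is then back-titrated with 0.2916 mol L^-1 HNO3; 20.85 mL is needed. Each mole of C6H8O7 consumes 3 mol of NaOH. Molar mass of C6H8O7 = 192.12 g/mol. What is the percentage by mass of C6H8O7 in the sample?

Total n(NaOH) added = 0.4493 x 0.04984 = 0.02239 mol.
n(HNO3) used = 0.2916 x 0.02085 = 0.006080 mol, which equals the excess n(NaOH).
So n(NaOH) consumed by the sample = 0.02239 - 0.006080 = 0.01631 mol.
n(C6H8O7) = 0.01631 / 3 = 0.005438 mol.
mass C6H8O7 = 0.005438 x 192.12 = 1.045 g, so %C6H8O7 = 1.045/1.4856 x 100 = 70.3%.

70.3%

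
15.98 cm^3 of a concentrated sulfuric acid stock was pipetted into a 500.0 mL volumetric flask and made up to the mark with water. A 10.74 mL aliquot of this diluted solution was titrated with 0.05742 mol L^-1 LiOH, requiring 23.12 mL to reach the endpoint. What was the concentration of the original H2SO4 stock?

n(LiOH) = 0.05742 x 0.02312 = 0.001328 mol.
n(H2SO4) in the aliquot = 0.001328 x 1/2 = 0.0006638 mol.
[diluted H2SO4] = 0.0006638 / 0.01074 = 0.06180 M.
Dilution factor = 500.0/15.98 = 31.29, so [stock] = 0.06180 x 31.29 = 1.93 M.

1.93 M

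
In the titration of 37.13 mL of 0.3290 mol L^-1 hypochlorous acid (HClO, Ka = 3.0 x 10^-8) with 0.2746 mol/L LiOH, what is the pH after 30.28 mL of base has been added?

7.85

Initial n(HClO) = 0.3290 x 0.03713 = 0.01222 mol.
n(LiOH) added = 0.2746 x 0.03028 = 0.008315 mol, converting that many moles of HClO to ClO-.
Remaining n(HClO) = 0.003901 mol; n(ClO-) = 0.008315 mol.
By Henderson-Hasselbalch, pH = pKa + log([A^-]/[HA]) = 7.52 + log(0.008315/0.003901) = 7.52 + (+0.33) = 7.85.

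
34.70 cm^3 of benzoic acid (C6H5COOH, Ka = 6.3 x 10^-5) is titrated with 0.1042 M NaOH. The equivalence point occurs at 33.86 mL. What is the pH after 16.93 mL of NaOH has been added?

16.93 mL is exactly half the equivalence volume (33.86/2), i.e. the half-equivalence point.
There, n(HA) = n(A^-), so pH = pKa = -log(6.3 x 10^-5) = 4.20.

4.20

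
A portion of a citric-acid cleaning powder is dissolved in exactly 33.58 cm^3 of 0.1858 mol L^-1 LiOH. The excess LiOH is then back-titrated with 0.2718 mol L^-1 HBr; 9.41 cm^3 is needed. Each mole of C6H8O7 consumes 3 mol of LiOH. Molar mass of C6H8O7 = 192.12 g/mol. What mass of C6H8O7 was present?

Total n(LiOH) added = 0.1858 x 0.03358 = 0.006239 mol.
n(HBr) used = 0.2718 x 0.009410 = 0.002558 mol, which equals the excess n(LiOH).
So n(LiOH) consumed by the sample = 0.006239 - 0.002558 = 0.003682 mol.
n(C6H8O7) = 0.003682 / 3 = 0.001227 mol.
mass = 0.001227 mol x 192.12 g/mol = 0.236 g.

0.236 g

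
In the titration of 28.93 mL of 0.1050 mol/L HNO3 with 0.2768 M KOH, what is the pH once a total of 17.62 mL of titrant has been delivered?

12.60

n(acid) = 0.1050 x 0.02893 = 0.003038 mol; n(KOH) added = 0.2768 x 0.01762 = 0.004877 mol.
Base is in excess by 0.004877 - 0.003038 = 0.001840 mol in a total volume of 0.04655 L.
[OH^-] = 0.001840/0.04655 = 0.03952 M, so pOH = 1.40 and pH = 14.00 - 1.40 = 12.60.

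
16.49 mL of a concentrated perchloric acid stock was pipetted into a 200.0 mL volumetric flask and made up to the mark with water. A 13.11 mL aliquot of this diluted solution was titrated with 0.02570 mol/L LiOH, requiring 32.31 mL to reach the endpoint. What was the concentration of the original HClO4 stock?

0.768 M

n(LiOH) = 0.02570 x 0.03231 = 0.0008304 mol.
n(HClO4) in the aliquot = 0.0008304 mol.
[diluted HClO4] = 0.0008304 / 0.01311 = 0.06334 M.
Dilution factor = 200.0/16.49 = 12.13, so [stock] = 0.06334 x 12.13 = 0.768 M.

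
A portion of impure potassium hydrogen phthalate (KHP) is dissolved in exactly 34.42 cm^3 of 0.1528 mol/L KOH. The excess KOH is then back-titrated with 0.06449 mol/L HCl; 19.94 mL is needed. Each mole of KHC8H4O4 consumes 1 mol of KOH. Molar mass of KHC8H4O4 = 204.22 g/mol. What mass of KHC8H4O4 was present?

Total n(KOH) added = 0.1528 x 0.03442 = 0.005259 mol.
n(HCl) used = 0.06449 x 0.01994 = 0.001286 mol, which equals the excess n(KOH).
So n(KOH) consumed by the sample = 0.005259 - 0.001286 = 0.003973 mol.
n(KHC8H4O4) = 0.003973 / 1 = 0.003973 mol.
mass = 0.003973 mol x 204.22 g/mol = 0.811 g.

0.811 g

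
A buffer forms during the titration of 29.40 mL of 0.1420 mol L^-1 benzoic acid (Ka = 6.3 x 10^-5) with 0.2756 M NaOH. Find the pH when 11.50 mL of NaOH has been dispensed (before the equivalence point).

4.70

Initial n(C6H5COOH) = 0.1420 x 0.02940 = 0.004175 mol.
n(NaOH) added = 0.2756 x 0.01150 = 0.003169 mol, converting that many moles of C6H5COOH to C6H5COO-.
Remaining n(C6H5COOH) = 0.001005 mol; n(C6H5COO-) = 0.003169 mol.
By Henderson-Hasselbalch, pH = pKa + log([A^-]/[HA]) = 4.20 + log(0.003169/0.001005) = 4.20 + (+0.50) = 4.70.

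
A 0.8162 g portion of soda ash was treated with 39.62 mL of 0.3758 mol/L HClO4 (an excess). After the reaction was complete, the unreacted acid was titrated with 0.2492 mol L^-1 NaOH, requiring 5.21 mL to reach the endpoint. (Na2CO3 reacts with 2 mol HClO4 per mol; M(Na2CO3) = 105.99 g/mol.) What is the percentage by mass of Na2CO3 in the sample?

88.2%

Total n(HClO4) added = 0.3758 x 0.03962 = 0.01489 mol.
n(NaOH) used = 0.2492 x 0.005210 = 0.001298 mol, which equals the excess n(HClO4).
So n(HClO4) consumed by the sample = 0.01489 - 0.001298 = 0.01359 mol.
n(Na2CO3) = 0.01359 / 2 = 0.006795 mol.
mass Na2CO3 = 0.006795 x 105.99 = 0.7202 g, so %Na2CO3 = 0.7202/0.8162 x 100 = 88.2%.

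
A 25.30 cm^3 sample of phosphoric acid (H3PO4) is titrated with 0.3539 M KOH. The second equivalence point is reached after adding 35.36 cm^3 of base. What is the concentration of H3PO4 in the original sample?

0.247 M

n(KOH) = 0.3539 x 0.03536 = 0.01251 mol.
At the second equivalence point, 2 mol OH^- react per mol H3PO4, so n(H3PO4) = 0.01251 / 2 = 0.006257 mol.
[H3PO4] = 0.006257 / 0.02530 L = 0.247 M.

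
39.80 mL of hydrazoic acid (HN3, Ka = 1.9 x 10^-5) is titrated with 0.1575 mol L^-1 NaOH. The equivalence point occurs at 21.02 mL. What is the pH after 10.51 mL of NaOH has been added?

4.72

10.51 mL is exactly half the equivalence volume (21.02/2), i.e. the half-equivalence point.
There, n(HA) = n(A^-), so pH = pKa = -log(1.9 x 10^-5) = 4.72.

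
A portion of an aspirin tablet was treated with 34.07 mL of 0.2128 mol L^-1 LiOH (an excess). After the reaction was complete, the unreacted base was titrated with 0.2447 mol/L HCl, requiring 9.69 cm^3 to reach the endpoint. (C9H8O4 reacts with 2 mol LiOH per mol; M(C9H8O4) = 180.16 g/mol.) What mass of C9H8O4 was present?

Total n(LiOH) added = 0.2128 x 0.03407 = 0.007250 mol.
n(HCl) used = 0.2447 x 0.009690 = 0.002371 mol, which equals the excess n(LiOH).
So n(LiOH) consumed by the sample = 0.007250 - 0.002371 = 0.004879 mol.
n(C9H8O4) = 0.004879 / 2 = 0.002439 mol.
mass = 0.002439 mol x 180.16 g/mol = 0.439 g.

0.439 g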